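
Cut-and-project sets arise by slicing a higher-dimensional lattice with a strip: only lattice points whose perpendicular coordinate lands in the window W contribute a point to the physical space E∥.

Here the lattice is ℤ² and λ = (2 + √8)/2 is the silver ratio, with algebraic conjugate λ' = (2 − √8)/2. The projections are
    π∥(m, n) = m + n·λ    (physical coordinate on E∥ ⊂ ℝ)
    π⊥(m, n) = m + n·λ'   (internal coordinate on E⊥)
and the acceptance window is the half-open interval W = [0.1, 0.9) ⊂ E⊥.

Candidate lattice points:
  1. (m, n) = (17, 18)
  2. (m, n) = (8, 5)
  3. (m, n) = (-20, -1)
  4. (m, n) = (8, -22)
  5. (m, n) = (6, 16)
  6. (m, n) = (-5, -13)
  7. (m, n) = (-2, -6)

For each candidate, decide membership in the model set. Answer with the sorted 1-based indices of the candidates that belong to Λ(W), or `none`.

6, 7

Numerically λ ≈ 2.41421 and λ' = −1/λ ≈ -0.41421.
[1] lift (17,18): star map gives 9.54416; window check 0.1 ≤ 9.54416 < 0.9 is false → out
[2] lift (8,5): star map gives 5.92893; window check 0.1 ≤ 5.92893 < 0.9 is false → out
[3] lift (-20,-1): star map gives -19.58579; window check 0.1 ≤ -19.58579 < 0.9 is false → out
[4] lift (8,-22): star map gives 17.11270; window check 0.1 ≤ 17.11270 < 0.9 is false → out
[5] lift (6,16): star map gives -0.62742; window check 0.1 ≤ -0.62742 < 0.9 is false → out
[6] lift (-5,-13): star map gives 0.38478; window check 0.1 ≤ 0.38478 < 0.9 is true → IN Λ
[7] lift (-2,-6): star map gives 0.48528; window check 0.1 ≤ 0.48528 < 0.9 is true → IN Λ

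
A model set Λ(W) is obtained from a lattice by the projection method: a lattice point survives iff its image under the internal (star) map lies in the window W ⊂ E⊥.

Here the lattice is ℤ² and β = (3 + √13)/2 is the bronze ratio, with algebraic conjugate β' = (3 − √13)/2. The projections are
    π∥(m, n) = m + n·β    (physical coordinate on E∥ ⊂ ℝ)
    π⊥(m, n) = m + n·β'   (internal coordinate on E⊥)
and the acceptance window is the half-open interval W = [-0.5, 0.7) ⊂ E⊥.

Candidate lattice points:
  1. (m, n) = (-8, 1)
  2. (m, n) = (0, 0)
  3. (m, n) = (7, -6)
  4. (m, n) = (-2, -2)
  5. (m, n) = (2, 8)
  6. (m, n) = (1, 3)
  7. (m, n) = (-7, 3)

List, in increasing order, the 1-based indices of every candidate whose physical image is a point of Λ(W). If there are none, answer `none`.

2, 5, 6

Numerically β ≈ 3.3028 and β' = −1/β ≈ -0.3028.
[1] lift (-8,1): star map gives -8.3028; window check -0.5 ≤ -8.3028 < 0.7 is false → out
[2] lift (0,0): star map gives 0.0000; window check -0.5 ≤ 0.0000 < 0.7 is true → IN Λ
[3] lift (7,-6): star map gives 8.8167; window check -0.5 ≤ 8.8167 < 0.7 is false → out
[4] lift (-2,-2): star map gives -1.3944; window check -0.5 ≤ -1.3944 < 0.7 is false → out
[5] lift (2,8): star map gives -0.4222; window check -0.5 ≤ -0.4222 < 0.7 is true → IN Λ
[6] lift (1,3): star map gives 0.0917; window check -0.5 ≤ 0.0917 < 0.7 is true → IN Λ
[7] lift (-7,3): star map gives -7.9083; window check -0.5 ≤ -7.9083 < 0.7 is false → out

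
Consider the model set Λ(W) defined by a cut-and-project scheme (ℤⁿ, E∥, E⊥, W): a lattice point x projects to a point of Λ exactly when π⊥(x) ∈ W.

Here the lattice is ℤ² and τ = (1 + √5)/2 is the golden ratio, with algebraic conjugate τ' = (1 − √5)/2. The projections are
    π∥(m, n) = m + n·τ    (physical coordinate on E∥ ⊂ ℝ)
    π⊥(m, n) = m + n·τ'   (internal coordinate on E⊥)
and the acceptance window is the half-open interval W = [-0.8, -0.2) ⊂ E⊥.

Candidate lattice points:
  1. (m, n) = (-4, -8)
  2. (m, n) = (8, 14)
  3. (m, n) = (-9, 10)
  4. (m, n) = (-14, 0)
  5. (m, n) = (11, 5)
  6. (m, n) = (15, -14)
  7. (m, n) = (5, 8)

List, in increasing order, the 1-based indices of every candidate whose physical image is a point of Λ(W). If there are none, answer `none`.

Numerically τ ≈ 1.6180 and τ' = −1/τ ≈ -0.6180.
[1] lift (-4,-8): star map gives 0.9443; window check -0.8 ≤ 0.9443 < -0.2 is false → out
[2] lift (8,14): star map gives -0.6525; window check -0.8 ≤ -0.6525 < -0.2 is true → IN Λ
[3] lift (-9,10): star map gives -15.1803; window check -0.8 ≤ -15.1803 < -0.2 is false → out
[4] lift (-14,0): star map gives -14.0000; window check -0.8 ≤ -14.0000 < -0.2 is false → out
[5] lift (11,5): star map gives 7.9098; window check -0.8 ≤ 7.9098 < -0.2 is false → out
[6] lift (15,-14): star map gives 23.6525; window check -0.8 ≤ 23.6525 < -0.2 is false → out
[7] lift (5,8): star map gives 0.0557; window check -0.8 ≤ 0.0557 < -0.2 is false → out

2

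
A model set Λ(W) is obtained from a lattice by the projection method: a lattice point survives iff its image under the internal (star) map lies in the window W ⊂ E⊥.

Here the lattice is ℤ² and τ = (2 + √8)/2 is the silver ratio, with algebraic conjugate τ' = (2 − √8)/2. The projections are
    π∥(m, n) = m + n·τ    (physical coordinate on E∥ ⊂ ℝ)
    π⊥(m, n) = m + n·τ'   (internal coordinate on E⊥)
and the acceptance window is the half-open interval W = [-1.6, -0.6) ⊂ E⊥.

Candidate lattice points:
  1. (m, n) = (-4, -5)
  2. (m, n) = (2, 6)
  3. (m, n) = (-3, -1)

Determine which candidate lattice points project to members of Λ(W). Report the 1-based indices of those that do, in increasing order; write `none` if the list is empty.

none

τ' = (2−√8)/2 ≈ -0.4142.
#1 (-4,-5): internal coord -4 + (-5)·τ' = -1.9289; -1.9289 ∉ [-1.6, -0.6) → out
#2 (2,6): internal coord 2 + (6)·τ' = -0.4853; -0.4853 ∉ [-1.6, -0.6) → out
#3 (-3,-1): internal coord -3 + (-1)·τ' = -2.5858; -2.5858 ∉ [-1.6, -0.6) → out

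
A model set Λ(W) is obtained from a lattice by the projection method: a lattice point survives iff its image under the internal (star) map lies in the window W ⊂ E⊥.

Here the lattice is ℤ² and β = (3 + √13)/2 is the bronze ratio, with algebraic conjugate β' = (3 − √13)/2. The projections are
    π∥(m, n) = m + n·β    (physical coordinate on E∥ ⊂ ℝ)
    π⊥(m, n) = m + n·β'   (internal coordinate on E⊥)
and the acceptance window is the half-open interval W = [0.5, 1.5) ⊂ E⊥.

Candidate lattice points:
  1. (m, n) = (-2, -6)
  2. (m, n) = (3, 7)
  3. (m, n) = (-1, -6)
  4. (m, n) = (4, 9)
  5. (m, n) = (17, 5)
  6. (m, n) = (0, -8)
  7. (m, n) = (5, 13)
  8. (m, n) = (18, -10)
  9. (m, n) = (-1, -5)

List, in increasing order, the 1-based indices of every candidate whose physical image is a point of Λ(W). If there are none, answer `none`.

Numerically β ≈ 3.30278 and β' = −1/β ≈ -0.30278.
candidate 1: (m,n)=(-2,-6) → π∥ = -2-6·β ≈ -21.81665, π⊥ = -2-6·β' ≈ -0.18335 ∉ [0.5, 1.5) ⇒ out
candidate 2: (m,n)=(3,7) → π∥ = 3+7·β ≈ 26.11943, π⊥ = 3+7·β' ≈ 0.88057 ∈ [0.5, 1.5) ⇒ IN Λ
candidate 3: (m,n)=(-1,-6) → π∥ = -1-6·β ≈ -20.81665, π⊥ = -1-6·β' ≈ 0.81665 ∈ [0.5, 1.5) ⇒ IN Λ
candidate 4: (m,n)=(4,9) → π∥ = 4+9·β ≈ 33.72498, π⊥ = 4+9·β' ≈ 1.27502 ∈ [0.5, 1.5) ⇒ IN Λ
candidate 5: (m,n)=(17,5) → π∥ = 17+5·β ≈ 33.51388, π⊥ = 17+5·β' ≈ 15.48612 ∉ [0.5, 1.5) ⇒ out
candidate 6: (m,n)=(0,-8) → π∥ = 0-8·β ≈ -26.42221, π⊥ = 0-8·β' ≈ 2.42221 ∉ [0.5, 1.5) ⇒ out
candidate 7: (m,n)=(5,13) → π∥ = 5+13·β ≈ 47.93608, π⊥ = 5+13·β' ≈ 1.06392 ∈ [0.5, 1.5) ⇒ IN Λ
candidate 8: (m,n)=(18,-10) → π∥ = 18-10·β ≈ -15.02776, π⊥ = 18-10·β' ≈ 21.02776 ∉ [0.5, 1.5) ⇒ out
candidate 9: (m,n)=(-1,-5) → π∥ = -1-5·β ≈ -17.51388, π⊥ = -1-5·β' ≈ 0.51388 ∈ [0.5, 1.5) ⇒ IN Λ

2, 3, 4, 7, 9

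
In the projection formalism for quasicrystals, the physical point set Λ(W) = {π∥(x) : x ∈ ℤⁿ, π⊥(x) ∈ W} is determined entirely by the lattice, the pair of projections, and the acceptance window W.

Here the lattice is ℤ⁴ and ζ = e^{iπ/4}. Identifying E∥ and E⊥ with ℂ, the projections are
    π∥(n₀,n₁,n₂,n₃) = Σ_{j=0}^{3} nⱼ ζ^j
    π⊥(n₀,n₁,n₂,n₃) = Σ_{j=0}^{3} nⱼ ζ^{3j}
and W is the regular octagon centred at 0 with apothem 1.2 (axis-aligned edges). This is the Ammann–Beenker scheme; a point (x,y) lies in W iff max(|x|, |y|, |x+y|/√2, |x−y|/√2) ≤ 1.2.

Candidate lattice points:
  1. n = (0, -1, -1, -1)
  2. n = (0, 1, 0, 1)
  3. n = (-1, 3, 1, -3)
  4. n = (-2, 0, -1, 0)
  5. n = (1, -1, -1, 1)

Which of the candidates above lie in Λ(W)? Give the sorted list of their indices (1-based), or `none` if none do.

1

π⊥(n) = n₀ + n₁ζ³ + n₂ζ⁶ + n₃ζ⁹ where ζ = e^{iπ/4}.
candidate 1: n = (0, -1, -1, -1) → π⊥ ≈ (+0.000000, -0.414214); max(|x|,|y|,|x±y|/√2) = 0.414214 ≤ 1.2 ⇒ ∈ W
candidate 2: n = (0, 1, 0, 1) → π⊥ ≈ (+0.000000, +1.414214); max(|x|,|y|,|x±y|/√2) = 1.414214 > 1.2 ⇒ ∉ W
candidate 3: n = (-1, 3, 1, -3) → π⊥ ≈ (-5.242641, -1.000000); max(|x|,|y|,|x±y|/√2) = 5.242641 > 1.2 ⇒ ∉ W
candidate 4: n = (-2, 0, -1, 0) → π⊥ ≈ (-2.000000, +1.000000); max(|x|,|y|,|x±y|/√2) = 2.121320 > 1.2 ⇒ ∉ W
candidate 5: n = (1, -1, -1, 1) → π⊥ ≈ (+2.414214, +1.000000); max(|x|,|y|,|x±y|/√2) = 2.414214 > 1.2 ⇒ ∉ W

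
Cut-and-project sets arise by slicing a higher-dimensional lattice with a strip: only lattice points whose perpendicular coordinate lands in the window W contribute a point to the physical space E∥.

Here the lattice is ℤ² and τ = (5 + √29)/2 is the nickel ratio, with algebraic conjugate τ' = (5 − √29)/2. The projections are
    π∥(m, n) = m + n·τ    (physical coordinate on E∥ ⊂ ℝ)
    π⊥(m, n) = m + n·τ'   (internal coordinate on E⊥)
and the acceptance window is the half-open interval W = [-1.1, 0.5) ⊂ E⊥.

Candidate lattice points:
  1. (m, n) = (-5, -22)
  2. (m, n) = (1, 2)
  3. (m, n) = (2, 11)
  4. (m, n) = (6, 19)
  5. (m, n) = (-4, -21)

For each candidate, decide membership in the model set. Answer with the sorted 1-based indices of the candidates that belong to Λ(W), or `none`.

τ' = (5−√29)/2 ≈ -0.1926.
[1] lift (-5,-22): star map gives -0.7632; window check -1.1 ≤ -0.7632 < 0.5 is true → IN Λ
[2] lift (1,2): star map gives 0.6148; window check -1.1 ≤ 0.6148 < 0.5 is false → out
[3] lift (2,11): star map gives -0.1184; window check -1.1 ≤ -0.1184 < 0.5 is true → IN Λ
[4] lift (6,19): star map gives 2.3409; window check -1.1 ≤ 2.3409 < 0.5 is false → out
[5] lift (-4,-21): star map gives 0.0442; window check -1.1 ≤ 0.0442 < 0.5 is true → IN Λ

1, 3, 5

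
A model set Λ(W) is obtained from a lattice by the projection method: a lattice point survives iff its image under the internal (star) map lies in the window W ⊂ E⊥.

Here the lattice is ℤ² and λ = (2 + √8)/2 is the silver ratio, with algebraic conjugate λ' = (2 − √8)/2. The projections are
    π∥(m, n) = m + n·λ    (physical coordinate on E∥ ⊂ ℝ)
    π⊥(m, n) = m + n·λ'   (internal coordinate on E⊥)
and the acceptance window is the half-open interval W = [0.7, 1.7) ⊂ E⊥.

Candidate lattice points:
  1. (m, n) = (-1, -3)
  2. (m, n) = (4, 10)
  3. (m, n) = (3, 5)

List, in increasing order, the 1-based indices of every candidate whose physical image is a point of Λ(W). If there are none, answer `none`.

λ' = (2−√8)/2 ≈ -0.414214.
[1] lift (-1,-3): star map gives 0.242641; window check 0.7 ≤ 0.242641 < 1.7 is false → out
[2] lift (4,10): star map gives -0.142136; window check 0.7 ≤ -0.142136 < 1.7 is false → out
[3] lift (3,5): star map gives 0.928932; window check 0.7 ≤ 0.928932 < 1.7 is true → IN Λ

3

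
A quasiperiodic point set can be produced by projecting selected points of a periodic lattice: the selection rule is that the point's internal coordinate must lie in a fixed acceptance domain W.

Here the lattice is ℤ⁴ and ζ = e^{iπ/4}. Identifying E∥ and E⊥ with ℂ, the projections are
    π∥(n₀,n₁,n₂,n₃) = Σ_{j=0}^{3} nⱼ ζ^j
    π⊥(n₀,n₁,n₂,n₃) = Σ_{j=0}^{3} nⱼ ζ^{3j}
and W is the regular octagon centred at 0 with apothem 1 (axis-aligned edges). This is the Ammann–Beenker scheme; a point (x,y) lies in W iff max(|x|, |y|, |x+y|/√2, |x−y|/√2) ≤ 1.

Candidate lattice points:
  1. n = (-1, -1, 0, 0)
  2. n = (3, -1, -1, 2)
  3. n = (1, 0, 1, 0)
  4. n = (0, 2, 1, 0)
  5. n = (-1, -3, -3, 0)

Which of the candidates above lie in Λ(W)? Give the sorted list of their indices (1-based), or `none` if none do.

Internal map: ζ^{3j} for j=0..3 gives (1,0), (−√2/2,√2/2), (0,−1), (√2/2,√2/2).
candidate 1: n = (-1, -1, 0, 0) → π⊥ ≈ (-0.29289, -0.70711); max(|x|,|y|,|x±y|/√2) = 0.70711 ≤ 1 ⇒ ∈ W
candidate 2: n = (3, -1, -1, 2) → π⊥ ≈ (+5.12132, +1.70711); max(|x|,|y|,|x±y|/√2) = 5.12132 > 1 ⇒ ∉ W
candidate 3: n = (1, 0, 1, 0) → π⊥ ≈ (+1.00000, -1.00000); max(|x|,|y|,|x±y|/√2) = 1.41421 > 1 ⇒ ∉ W
candidate 4: n = (0, 2, 1, 0) → π⊥ ≈ (-1.41421, +0.41421); max(|x|,|y|,|x±y|/√2) = 1.41421 > 1 ⇒ ∉ W
candidate 5: n = (-1, -3, -3, 0) → π⊥ ≈ (+1.12132, +0.87868); max(|x|,|y|,|x±y|/√2) = 1.41421 > 1 ⇒ ∉ W

1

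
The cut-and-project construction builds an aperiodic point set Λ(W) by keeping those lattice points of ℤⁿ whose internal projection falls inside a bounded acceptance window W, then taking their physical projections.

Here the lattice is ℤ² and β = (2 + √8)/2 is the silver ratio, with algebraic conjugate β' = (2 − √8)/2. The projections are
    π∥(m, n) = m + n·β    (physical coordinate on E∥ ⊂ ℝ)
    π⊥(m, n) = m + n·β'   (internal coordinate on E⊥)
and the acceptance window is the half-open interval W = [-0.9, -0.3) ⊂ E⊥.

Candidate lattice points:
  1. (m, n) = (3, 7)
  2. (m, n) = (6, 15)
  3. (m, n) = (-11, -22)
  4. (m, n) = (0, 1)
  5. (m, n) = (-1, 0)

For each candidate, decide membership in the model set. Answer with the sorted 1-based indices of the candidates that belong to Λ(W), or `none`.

Compute β' = (2−√8)/2 = -0.41421, so π⊥(m,n) = m -0.41421·n.
[1] lift (3,7): star map gives 0.10051; window check -0.9 ≤ 0.10051 < -0.3 is false → out
[2] lift (6,15): star map gives -0.21320; window check -0.9 ≤ -0.21320 < -0.3 is false → out
[3] lift (-11,-22): star map gives -1.88730; window check -0.9 ≤ -1.88730 < -0.3 is false → out
[4] lift (0,1): star map gives -0.41421; window check -0.9 ≤ -0.41421 < -0.3 is true → IN Λ
[5] lift (-1,0): star map gives -1.00000; window check -0.9 ≤ -1.00000 < -0.3 is false → out

4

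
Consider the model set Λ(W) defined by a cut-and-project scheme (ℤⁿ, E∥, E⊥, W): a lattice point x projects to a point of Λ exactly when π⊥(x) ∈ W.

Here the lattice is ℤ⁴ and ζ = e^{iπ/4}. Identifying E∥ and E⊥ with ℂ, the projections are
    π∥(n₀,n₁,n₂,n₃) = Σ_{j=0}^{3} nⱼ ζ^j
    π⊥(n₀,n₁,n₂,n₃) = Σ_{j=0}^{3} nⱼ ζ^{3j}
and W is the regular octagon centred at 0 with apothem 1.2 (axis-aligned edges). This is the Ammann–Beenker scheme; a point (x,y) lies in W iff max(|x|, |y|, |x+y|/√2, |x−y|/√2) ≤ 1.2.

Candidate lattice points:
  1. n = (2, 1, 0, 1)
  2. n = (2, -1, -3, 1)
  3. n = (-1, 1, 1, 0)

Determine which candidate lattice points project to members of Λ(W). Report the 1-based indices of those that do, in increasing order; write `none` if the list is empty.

π⊥(n) = n₀ + n₁ζ³ + n₂ζ⁶ + n₃ζ⁹ where ζ = e^{iπ/4}.
candidate 1: n = (2, 1, 0, 1) → π⊥ ≈ (+2.000000, +1.414214); max(|x|,|y|,|x±y|/√2) = 2.414214 > 1.2 ⇒ ∉ W
candidate 2: n = (2, -1, -3, 1) → π⊥ ≈ (+3.414214, +3.000000); max(|x|,|y|,|x±y|/√2) = 4.535534 > 1.2 ⇒ ∉ W
candidate 3: n = (-1, 1, 1, 0) → π⊥ ≈ (-1.707107, -0.292893); max(|x|,|y|,|x±y|/√2) = 1.707107 > 1.2 ⇒ ∉ W

none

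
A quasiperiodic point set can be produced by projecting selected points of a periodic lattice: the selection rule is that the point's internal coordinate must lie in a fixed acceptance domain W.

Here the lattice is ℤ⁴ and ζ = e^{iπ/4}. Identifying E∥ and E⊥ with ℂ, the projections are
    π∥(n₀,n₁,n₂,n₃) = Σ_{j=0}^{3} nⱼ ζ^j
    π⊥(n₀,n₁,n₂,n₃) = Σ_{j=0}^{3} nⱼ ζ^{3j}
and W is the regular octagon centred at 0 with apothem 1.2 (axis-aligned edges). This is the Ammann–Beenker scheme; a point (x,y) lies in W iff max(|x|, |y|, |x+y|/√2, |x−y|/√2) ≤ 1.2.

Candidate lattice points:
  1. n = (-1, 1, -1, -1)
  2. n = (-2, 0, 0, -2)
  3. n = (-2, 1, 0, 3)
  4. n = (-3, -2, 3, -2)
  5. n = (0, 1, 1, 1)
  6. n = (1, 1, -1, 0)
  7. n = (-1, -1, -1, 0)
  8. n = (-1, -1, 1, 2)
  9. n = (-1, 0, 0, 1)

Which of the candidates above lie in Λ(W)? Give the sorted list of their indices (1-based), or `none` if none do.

π⊥(n) = n₀ + n₁ζ³ + n₂ζ⁶ + n₃ζ⁹ where ζ = e^{iπ/4}.
candidate 1: n = (-1, 1, -1, -1) → π⊥ ≈ (-2.41421, +1.00000); max(|x|,|y|,|x±y|/√2) = 2.41421 > 1.2 ⇒ ∉ W
candidate 2: n = (-2, 0, 0, -2) → π⊥ ≈ (-3.41421, -1.41421); max(|x|,|y|,|x±y|/√2) = 3.41421 > 1.2 ⇒ ∉ W
candidate 3: n = (-2, 1, 0, 3) → π⊥ ≈ (-0.58579, +2.82843); max(|x|,|y|,|x±y|/√2) = 2.82843 > 1.2 ⇒ ∉ W
candidate 4: n = (-3, -2, 3, -2) → π⊥ ≈ (-3.00000, -5.82843); max(|x|,|y|,|x±y|/√2) = 6.24264 > 1.2 ⇒ ∉ W
candidate 5: n = (0, 1, 1, 1) → π⊥ ≈ (+0.00000, +0.41421); max(|x|,|y|,|x±y|/√2) = 0.41421 ≤ 1.2 ⇒ ∈ W
candidate 6: n = (1, 1, -1, 0) → π⊥ ≈ (+0.29289, +1.70711); max(|x|,|y|,|x±y|/√2) = 1.70711 > 1.2 ⇒ ∉ W
candidate 7: n = (-1, -1, -1, 0) → π⊥ ≈ (-0.29289, +0.29289); max(|x|,|y|,|x±y|/√2) = 0.41421 ≤ 1.2 ⇒ ∈ W
candidate 8: n = (-1, -1, 1, 2) → π⊥ ≈ (+1.12132, -0.29289); max(|x|,|y|,|x±y|/√2) = 1.12132 ≤ 1.2 ⇒ ∈ W
candidate 9: n = (-1, 0, 0, 1) → π⊥ ≈ (-0.29289, +0.70711); max(|x|,|y|,|x±y|/√2) = 0.70711 ≤ 1.2 ⇒ ∈ W

5, 7, 8, 9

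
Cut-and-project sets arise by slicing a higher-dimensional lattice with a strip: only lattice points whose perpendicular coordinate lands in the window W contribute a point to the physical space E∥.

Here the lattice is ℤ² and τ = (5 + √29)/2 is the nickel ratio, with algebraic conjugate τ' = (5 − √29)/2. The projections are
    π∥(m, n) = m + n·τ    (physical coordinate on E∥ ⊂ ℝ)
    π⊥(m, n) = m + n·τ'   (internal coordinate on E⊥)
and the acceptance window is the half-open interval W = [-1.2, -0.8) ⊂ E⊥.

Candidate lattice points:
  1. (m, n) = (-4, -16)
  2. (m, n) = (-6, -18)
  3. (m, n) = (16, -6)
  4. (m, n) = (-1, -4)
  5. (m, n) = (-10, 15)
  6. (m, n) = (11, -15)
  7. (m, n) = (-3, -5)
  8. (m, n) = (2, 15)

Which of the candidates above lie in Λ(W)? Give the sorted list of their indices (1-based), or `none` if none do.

1, 8

Numerically τ ≈ 5.192582 and τ' = −1/τ ≈ -0.192582.
candidate 1: (m,n)=(-4,-16) → π∥ = -4-16·τ ≈ -87.081318, π⊥ = -4-16·τ' ≈ -0.918682 ∈ [-1.2, -0.8) ⇒ IN Λ
candidate 2: (m,n)=(-6,-18) → π∥ = -6-18·τ ≈ -99.466483, π⊥ = -6-18·τ' ≈ -2.533517 ∉ [-1.2, -0.8) ⇒ out
candidate 3: (m,n)=(16,-6) → π∥ = 16-6·τ ≈ -15.155494, π⊥ = 16-6·τ' ≈ 17.155494 ∉ [-1.2, -0.8) ⇒ out
candidate 4: (m,n)=(-1,-4) → π∥ = -1-4·τ ≈ -21.770330, π⊥ = -1-4·τ' ≈ -0.229670 ∉ [-1.2, -0.8) ⇒ out
candidate 5: (m,n)=(-10,15) → π∥ = -10+15·τ ≈ 67.888736, π⊥ = -10+15·τ' ≈ -12.888736 ∉ [-1.2, -0.8) ⇒ out
candidate 6: (m,n)=(11,-15) → π∥ = 11-15·τ ≈ -66.888736, π⊥ = 11-15·τ' ≈ 13.888736 ∉ [-1.2, -0.8) ⇒ out
candidate 7: (m,n)=(-3,-5) → π∥ = -3-5·τ ≈ -28.962912, π⊥ = -3-5·τ' ≈ -2.037088 ∉ [-1.2, -0.8) ⇒ out
candidate 8: (m,n)=(2,15) → π∥ = 2+15·τ ≈ 79.888736, π⊥ = 2+15·τ' ≈ -0.888736 ∈ [-1.2, -0.8) ⇒ IN Λ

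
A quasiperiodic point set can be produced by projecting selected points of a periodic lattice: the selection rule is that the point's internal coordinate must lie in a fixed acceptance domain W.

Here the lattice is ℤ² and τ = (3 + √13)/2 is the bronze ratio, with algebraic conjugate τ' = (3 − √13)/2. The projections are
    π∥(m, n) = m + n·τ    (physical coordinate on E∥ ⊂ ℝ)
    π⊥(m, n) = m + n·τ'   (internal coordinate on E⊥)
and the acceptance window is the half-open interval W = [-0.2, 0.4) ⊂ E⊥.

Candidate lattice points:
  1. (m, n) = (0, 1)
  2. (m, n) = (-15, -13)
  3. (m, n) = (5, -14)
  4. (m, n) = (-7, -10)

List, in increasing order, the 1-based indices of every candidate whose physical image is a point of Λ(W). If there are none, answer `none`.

Numerically τ ≈ 3.30278 and τ' = −1/τ ≈ -0.30278.
#1 (0,1): internal coord 0 + (1)·τ' = -0.30278; -0.30278 ∉ [-0.2, 0.4) → out
#2 (-15,-13): internal coord -15 + (-13)·τ' = -11.06392; -11.06392 ∉ [-0.2, 0.4) → out
#3 (5,-14): internal coord 5 + (-14)·τ' = +9.23886; +9.23886 ∉ [-0.2, 0.4) → out
#4 (-7,-10): internal coord -7 + (-10)·τ' = -3.97224; -3.97224 ∉ [-0.2, 0.4) → out

none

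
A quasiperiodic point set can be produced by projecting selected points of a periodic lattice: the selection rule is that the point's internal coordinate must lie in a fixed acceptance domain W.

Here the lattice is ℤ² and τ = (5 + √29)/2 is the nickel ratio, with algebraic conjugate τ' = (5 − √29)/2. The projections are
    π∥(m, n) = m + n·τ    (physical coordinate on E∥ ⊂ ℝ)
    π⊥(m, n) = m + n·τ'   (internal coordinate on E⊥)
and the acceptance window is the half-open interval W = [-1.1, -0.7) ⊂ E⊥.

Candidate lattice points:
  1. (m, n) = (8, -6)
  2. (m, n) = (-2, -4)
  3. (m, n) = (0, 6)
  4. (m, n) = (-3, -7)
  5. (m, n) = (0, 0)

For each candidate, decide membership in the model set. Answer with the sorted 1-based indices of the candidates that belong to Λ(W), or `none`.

Numerically τ ≈ 5.1926 and τ' = −1/τ ≈ -0.1926.
candidate 1: (m,n)=(8,-6) → π∥ = 8-6·τ ≈ -23.1555, π⊥ = 8-6·τ' ≈ 9.1555 ∉ [-1.1, -0.7) ⇒ out
candidate 2: (m,n)=(-2,-4) → π∥ = -2-4·τ ≈ -22.7703, π⊥ = -2-4·τ' ≈ -1.2297 ∉ [-1.1, -0.7) ⇒ out
candidate 3: (m,n)=(0,6) → π∥ = 0+6·τ ≈ 31.1555, π⊥ = 0+6·τ' ≈ -1.1555 ∉ [-1.1, -0.7) ⇒ out
candidate 4: (m,n)=(-3,-7) → π∥ = -3-7·τ ≈ -39.3481, π⊥ = -3-7·τ' ≈ -1.6519 ∉ [-1.1, -0.7) ⇒ out
candidate 5: (m,n)=(0,0) → π∥ = 0+0·τ ≈ 0.0000, π⊥ = 0+0·τ' ≈ 0.0000 ∉ [-1.1, -0.7) ⇒ out

none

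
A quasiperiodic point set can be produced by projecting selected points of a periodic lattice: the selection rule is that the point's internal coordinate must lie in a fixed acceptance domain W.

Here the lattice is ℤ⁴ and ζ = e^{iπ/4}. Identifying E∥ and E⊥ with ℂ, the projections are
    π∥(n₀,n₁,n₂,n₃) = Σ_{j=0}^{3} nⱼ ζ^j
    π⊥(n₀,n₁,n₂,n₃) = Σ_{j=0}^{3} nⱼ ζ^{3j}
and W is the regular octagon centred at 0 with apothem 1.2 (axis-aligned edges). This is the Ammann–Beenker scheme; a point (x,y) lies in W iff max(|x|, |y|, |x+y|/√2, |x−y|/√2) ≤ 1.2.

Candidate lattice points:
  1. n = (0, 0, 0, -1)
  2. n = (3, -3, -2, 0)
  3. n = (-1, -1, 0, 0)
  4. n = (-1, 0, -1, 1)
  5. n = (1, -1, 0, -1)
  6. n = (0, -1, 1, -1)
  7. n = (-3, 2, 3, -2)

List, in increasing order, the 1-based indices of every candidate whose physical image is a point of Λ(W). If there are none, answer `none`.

π⊥(n) = n₀ + n₁ζ³ + n₂ζ⁶ + n₃ζ⁹ where ζ = e^{iπ/4}.
candidate 1: n = (0, 0, 0, -1) → π⊥ ≈ (-0.70711, -0.70711); max(|x|,|y|,|x±y|/√2) = 1.00000 ≤ 1.2 ⇒ ∈ W
candidate 2: n = (3, -3, -2, 0) → π⊥ ≈ (+5.12132, -0.12132); max(|x|,|y|,|x±y|/√2) = 5.12132 > 1.2 ⇒ ∉ W
candidate 3: n = (-1, -1, 0, 0) → π⊥ ≈ (-0.29289, -0.70711); max(|x|,|y|,|x±y|/√2) = 0.70711 ≤ 1.2 ⇒ ∈ W
candidate 4: n = (-1, 0, -1, 1) → π⊥ ≈ (-0.29289, +1.70711); max(|x|,|y|,|x±y|/√2) = 1.70711 > 1.2 ⇒ ∉ W
candidate 5: n = (1, -1, 0, -1) → π⊥ ≈ (+1.00000, -1.41421); max(|x|,|y|,|x±y|/√2) = 1.70711 > 1.2 ⇒ ∉ W
candidate 6: n = (0, -1, 1, -1) → π⊥ ≈ (+0.00000, -2.41421); max(|x|,|y|,|x±y|/√2) = 2.41421 > 1.2 ⇒ ∉ W
candidate 7: n = (-3, 2, 3, -2) → π⊥ ≈ (-5.82843, -3.00000); max(|x|,|y|,|x±y|/√2) = 6.24264 > 1.2 ⇒ ∉ W

1, 3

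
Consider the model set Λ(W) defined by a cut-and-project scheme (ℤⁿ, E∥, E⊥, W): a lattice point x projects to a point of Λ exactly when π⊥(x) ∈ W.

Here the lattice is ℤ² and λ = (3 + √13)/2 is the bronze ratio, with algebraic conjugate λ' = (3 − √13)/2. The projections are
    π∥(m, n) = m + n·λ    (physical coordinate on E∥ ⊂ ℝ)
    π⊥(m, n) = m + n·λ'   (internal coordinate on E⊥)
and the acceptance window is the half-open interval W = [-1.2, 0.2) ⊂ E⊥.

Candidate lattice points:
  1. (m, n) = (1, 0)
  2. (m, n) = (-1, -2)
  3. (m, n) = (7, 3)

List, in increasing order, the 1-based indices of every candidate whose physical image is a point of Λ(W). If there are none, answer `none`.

2

λ' = (3−√13)/2 ≈ -0.302776.
candidate 1: (m,n)=(1,0) → π∥ = 1+0·λ ≈ 1.000000, π⊥ = 1+0·λ' ≈ 1.000000 ∉ [-1.2, 0.2) ⇒ out
candidate 2: (m,n)=(-1,-2) → π∥ = -1-2·λ ≈ -7.605551, π⊥ = -1-2·λ' ≈ -0.394449 ∈ [-1.2, 0.2) ⇒ IN Λ
candidate 3: (m,n)=(7,3) → π∥ = 7+3·λ ≈ 16.908327, π⊥ = 7+3·λ' ≈ 6.091673 ∉ [-1.2, 0.2) ⇒ out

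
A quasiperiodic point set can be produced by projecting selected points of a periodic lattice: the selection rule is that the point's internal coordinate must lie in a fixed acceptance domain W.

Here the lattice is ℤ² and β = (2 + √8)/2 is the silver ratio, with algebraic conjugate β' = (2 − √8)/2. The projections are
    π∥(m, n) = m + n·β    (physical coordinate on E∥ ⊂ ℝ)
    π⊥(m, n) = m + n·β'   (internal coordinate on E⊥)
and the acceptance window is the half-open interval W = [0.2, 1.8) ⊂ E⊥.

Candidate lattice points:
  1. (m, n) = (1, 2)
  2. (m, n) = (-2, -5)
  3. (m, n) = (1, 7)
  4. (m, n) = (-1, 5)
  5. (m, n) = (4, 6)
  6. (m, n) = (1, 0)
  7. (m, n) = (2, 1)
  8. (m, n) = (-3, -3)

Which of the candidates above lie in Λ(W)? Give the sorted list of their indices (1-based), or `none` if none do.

Compute β' = (2−√8)/2 = -0.414214, so π⊥(m,n) = m -0.414214·n.
[1] lift (1,2): star map gives 0.171573; window check 0.2 ≤ 0.171573 < 1.8 is false → out
[2] lift (-2,-5): star map gives 0.071068; window check 0.2 ≤ 0.071068 < 1.8 is false → out
[3] lift (1,7): star map gives -1.899495; window check 0.2 ≤ -1.899495 < 1.8 is false → out
[4] lift (-1,5): star map gives -3.071068; window check 0.2 ≤ -3.071068 < 1.8 is false → out
[5] lift (4,6): star map gives 1.514719; window check 0.2 ≤ 1.514719 < 1.8 is true → IN Λ
[6] lift (1,0): star map gives 1.000000; window check 0.2 ≤ 1.000000 < 1.8 is true → IN Λ
[7] lift (2,1): star map gives 1.585786; window check 0.2 ≤ 1.585786 < 1.8 is true → IN Λ
[8] lift (-3,-3): star map gives -1.757359; window check 0.2 ≤ -1.757359 < 1.8 is false → out

5, 6, 7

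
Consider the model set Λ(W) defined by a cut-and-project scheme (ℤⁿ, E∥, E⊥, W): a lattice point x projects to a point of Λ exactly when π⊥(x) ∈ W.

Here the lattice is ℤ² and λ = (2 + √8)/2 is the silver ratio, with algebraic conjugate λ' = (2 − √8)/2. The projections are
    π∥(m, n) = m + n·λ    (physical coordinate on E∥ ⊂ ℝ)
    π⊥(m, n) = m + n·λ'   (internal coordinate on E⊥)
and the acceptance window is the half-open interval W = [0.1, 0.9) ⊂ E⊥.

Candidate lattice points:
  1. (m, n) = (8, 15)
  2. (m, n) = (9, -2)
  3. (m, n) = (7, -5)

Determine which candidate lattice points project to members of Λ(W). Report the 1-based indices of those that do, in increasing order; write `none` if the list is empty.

λ' = (2−√8)/2 ≈ -0.4142.
#1 (8,15): internal coord 8 + (15)·λ' = +1.7868; +1.7868 ∉ [0.1, 0.9) → out
#2 (9,-2): internal coord 9 + (-2)·λ' = +9.8284; +9.8284 ∉ [0.1, 0.9) → out
#3 (7,-5): internal coord 7 + (-5)·λ' = +9.0711; +9.0711 ∉ [0.1, 0.9) → out

none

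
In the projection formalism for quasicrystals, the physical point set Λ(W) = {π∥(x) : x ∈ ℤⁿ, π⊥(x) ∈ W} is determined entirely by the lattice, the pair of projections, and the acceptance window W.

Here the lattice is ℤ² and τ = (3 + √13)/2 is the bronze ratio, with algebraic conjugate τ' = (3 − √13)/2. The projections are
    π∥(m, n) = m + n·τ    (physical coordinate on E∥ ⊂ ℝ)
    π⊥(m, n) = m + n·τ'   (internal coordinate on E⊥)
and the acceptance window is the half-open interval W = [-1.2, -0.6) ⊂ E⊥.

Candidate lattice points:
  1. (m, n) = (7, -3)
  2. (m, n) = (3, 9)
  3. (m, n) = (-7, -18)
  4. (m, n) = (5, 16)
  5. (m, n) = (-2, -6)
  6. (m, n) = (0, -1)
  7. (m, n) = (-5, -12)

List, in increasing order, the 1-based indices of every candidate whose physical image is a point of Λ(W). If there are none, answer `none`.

τ' = (3−√13)/2 ≈ -0.3028.
candidate 1: (m,n)=(7,-3) → π∥ = 7-3·τ ≈ -2.9083, π⊥ = 7-3·τ' ≈ 7.9083 ∉ [-1.2, -0.6) ⇒ out
candidate 2: (m,n)=(3,9) → π∥ = 3+9·τ ≈ 32.7250, π⊥ = 3+9·τ' ≈ 0.2750 ∉ [-1.2, -0.6) ⇒ out
candidate 3: (m,n)=(-7,-18) → π∥ = -7-18·τ ≈ -66.4500, π⊥ = -7-18·τ' ≈ -1.5500 ∉ [-1.2, -0.6) ⇒ out
candidate 4: (m,n)=(5,16) → π∥ = 5+16·τ ≈ 57.8444, π⊥ = 5+16·τ' ≈ 0.1556 ∉ [-1.2, -0.6) ⇒ out
candidate 5: (m,n)=(-2,-6) → π∥ = -2-6·τ ≈ -21.8167, π⊥ = -2-6·τ' ≈ -0.1833 ∉ [-1.2, -0.6) ⇒ out
candidate 6: (m,n)=(0,-1) → π∥ = 0-1·τ ≈ -3.3028, π⊥ = 0-1·τ' ≈ 0.3028 ∉ [-1.2, -0.6) ⇒ out
candidate 7: (m,n)=(-5,-12) → π∥ = -5-12·τ ≈ -44.6333, π⊥ = -5-12·τ' ≈ -1.3667 ∉ [-1.2, -0.6) ⇒ out

none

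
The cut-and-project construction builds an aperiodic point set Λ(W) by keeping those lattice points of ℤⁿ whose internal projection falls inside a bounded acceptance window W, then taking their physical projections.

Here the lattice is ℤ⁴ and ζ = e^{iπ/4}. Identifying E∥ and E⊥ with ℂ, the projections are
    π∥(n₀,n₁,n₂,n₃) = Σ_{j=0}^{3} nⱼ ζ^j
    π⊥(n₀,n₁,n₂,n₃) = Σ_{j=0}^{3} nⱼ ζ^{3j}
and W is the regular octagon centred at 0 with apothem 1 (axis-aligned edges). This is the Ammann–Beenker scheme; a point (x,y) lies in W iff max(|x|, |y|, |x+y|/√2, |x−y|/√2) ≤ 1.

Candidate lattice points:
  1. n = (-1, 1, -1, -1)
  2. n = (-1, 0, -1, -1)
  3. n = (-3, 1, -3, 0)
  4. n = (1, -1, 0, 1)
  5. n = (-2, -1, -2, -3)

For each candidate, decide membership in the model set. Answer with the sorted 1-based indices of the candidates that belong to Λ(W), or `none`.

π⊥(n) = n₀ + n₁ζ³ + n₂ζ⁶ + n₃ζ⁹ where ζ = e^{iπ/4}.
#1 (-1, 1, -1, -1): internal (-2.41421, 1.00000); octagon support 2.41421 vs apothem 1 → ∉ W
#2 (-1, 0, -1, -1): internal (-1.70711, 0.29289); octagon support 1.70711 vs apothem 1 → ∉ W
#3 (-3, 1, -3, 0): internal (-3.70711, 3.70711); octagon support 5.24264 vs apothem 1 → ∉ W
#4 (1, -1, 0, 1): internal (2.41421, 0.00000); octagon support 2.41421 vs apothem 1 → ∉ W
#5 (-2, -1, -2, -3): internal (-3.41421, -0.82843); octagon support 3.41421 vs apothem 1 → ∉ W

none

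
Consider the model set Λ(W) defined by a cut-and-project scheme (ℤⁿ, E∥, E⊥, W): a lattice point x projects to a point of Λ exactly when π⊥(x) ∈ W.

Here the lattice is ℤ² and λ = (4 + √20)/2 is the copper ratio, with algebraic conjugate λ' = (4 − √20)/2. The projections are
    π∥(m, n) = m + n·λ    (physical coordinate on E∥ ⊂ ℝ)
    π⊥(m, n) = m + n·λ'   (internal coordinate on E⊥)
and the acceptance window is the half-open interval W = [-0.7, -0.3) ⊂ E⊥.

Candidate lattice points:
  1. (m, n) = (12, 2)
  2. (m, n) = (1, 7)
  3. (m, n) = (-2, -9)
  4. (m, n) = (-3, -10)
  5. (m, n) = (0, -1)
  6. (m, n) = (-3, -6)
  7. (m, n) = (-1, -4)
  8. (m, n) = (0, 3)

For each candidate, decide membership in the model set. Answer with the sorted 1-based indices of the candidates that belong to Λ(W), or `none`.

2, 4

Numerically λ ≈ 4.23607 and λ' = −1/λ ≈ -0.23607.
candidate 1: (m,n)=(12,2) → π∥ = 12+2·λ ≈ 20.47214, π⊥ = 12+2·λ' ≈ 11.52786 ∉ [-0.7, -0.3) ⇒ out
candidate 2: (m,n)=(1,7) → π∥ = 1+7·λ ≈ 30.65248, π⊥ = 1+7·λ' ≈ -0.65248 ∈ [-0.7, -0.3) ⇒ IN Λ
candidate 3: (m,n)=(-2,-9) → π∥ = -2-9·λ ≈ -40.12461, π⊥ = -2-9·λ' ≈ 0.12461 ∉ [-0.7, -0.3) ⇒ out
candidate 4: (m,n)=(-3,-10) → π∥ = -3-10·λ ≈ -45.36068, π⊥ = -3-10·λ' ≈ -0.63932 ∈ [-0.7, -0.3) ⇒ IN Λ
candidate 5: (m,n)=(0,-1) → π∥ = 0-1·λ ≈ -4.23607, π⊥ = 0-1·λ' ≈ 0.23607 ∉ [-0.7, -0.3) ⇒ out
candidate 6: (m,n)=(-3,-6) → π∥ = -3-6·λ ≈ -28.41641, π⊥ = -3-6·λ' ≈ -1.58359 ∉ [-0.7, -0.3) ⇒ out
candidate 7: (m,n)=(-1,-4) → π∥ = -1-4·λ ≈ -17.94427, π⊥ = -1-4·λ' ≈ -0.05573 ∉ [-0.7, -0.3) ⇒ out
candidate 8: (m,n)=(0,3) → π∥ = 0+3·λ ≈ 12.70820, π⊥ = 0+3·λ' ≈ -0.70820 ∉ [-0.7, -0.3) ⇒ out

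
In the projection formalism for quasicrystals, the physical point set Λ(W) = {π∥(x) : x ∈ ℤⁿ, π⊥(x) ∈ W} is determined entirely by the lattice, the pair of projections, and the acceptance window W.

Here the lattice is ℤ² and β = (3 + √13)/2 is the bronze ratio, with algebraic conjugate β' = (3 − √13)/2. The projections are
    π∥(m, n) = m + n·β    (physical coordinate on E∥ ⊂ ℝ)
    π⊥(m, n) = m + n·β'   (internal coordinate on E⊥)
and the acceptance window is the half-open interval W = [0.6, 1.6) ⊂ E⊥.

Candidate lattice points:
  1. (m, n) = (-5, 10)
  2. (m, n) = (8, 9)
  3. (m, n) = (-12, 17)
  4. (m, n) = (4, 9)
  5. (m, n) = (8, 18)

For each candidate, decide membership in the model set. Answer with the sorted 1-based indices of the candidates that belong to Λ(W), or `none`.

Compute β' = (3−√13)/2 = -0.30278, so π⊥(m,n) = m -0.30278·n.
#1 (-5,10): internal coord -5 + (10)·β' = -8.02776; -8.02776 ∉ [0.6, 1.6) → out
#2 (8,9): internal coord 8 + (9)·β' = +5.27502; +5.27502 ∉ [0.6, 1.6) → out
#3 (-12,17): internal coord -12 + (17)·β' = -17.14719; -17.14719 ∉ [0.6, 1.6) → out
#4 (4,9): internal coord 4 + (9)·β' = +1.27502; +1.27502 ∈ [0.6, 1.6) → IN Λ
#5 (8,18): internal coord 8 + (18)·β' = +2.55004; +2.55004 ∉ [0.6, 1.6) → out

4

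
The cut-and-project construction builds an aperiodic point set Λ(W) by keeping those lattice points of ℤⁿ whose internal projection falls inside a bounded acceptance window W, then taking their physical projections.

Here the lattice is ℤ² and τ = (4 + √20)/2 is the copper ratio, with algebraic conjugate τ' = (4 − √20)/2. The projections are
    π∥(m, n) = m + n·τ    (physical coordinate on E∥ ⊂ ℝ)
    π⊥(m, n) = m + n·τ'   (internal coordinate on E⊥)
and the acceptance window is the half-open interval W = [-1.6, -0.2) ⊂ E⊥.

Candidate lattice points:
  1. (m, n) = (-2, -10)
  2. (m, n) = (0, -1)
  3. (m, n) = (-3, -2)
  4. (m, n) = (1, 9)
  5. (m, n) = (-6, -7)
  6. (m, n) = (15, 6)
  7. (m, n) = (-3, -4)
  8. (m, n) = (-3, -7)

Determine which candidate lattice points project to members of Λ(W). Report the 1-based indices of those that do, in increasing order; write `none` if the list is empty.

4, 8

Compute τ' = (4−√20)/2 = -0.236068, so π⊥(m,n) = m -0.236068·n.
[1] lift (-2,-10): star map gives 0.360680; window check -1.6 ≤ 0.360680 < -0.2 is false → out
[2] lift (0,-1): star map gives 0.236068; window check -1.6 ≤ 0.236068 < -0.2 is false → out
[3] lift (-3,-2): star map gives -2.527864; window check -1.6 ≤ -2.527864 < -0.2 is false → out
[4] lift (1,9): star map gives -1.124612; window check -1.6 ≤ -1.124612 < -0.2 is true → IN Λ
[5] lift (-6,-7): star map gives -4.347524; window check -1.6 ≤ -4.347524 < -0.2 is false → out
[6] lift (15,6): star map gives 13.583592; window check -1.6 ≤ 13.583592 < -0.2 is false → out
[7] lift (-3,-4): star map gives -2.055728; window check -1.6 ≤ -2.055728 < -0.2 is false → out
[8] lift (-3,-7): star map gives -1.347524; window check -1.6 ≤ -1.347524 < -0.2 is true → IN Λ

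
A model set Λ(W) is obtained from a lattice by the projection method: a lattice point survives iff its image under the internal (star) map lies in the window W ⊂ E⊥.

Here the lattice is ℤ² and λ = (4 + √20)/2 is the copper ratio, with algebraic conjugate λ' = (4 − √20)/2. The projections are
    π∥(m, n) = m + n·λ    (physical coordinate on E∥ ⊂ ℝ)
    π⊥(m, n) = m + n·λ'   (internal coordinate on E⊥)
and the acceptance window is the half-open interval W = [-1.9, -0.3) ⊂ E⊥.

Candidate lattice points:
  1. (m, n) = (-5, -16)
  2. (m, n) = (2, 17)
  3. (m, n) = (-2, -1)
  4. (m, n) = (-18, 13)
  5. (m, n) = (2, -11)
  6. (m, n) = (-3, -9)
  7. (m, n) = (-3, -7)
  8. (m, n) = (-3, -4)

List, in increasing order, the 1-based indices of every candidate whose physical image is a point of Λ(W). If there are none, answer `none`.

Compute λ' = (4−√20)/2 = -0.2361, so π⊥(m,n) = m -0.2361·n.
candidate 1: (m,n)=(-5,-16) → π∥ = -5-16·λ ≈ -72.7771, π⊥ = -5-16·λ' ≈ -1.2229 ∈ [-1.9, -0.3) ⇒ IN Λ
candidate 2: (m,n)=(2,17) → π∥ = 2+17·λ ≈ 74.0132, π⊥ = 2+17·λ' ≈ -2.0132 ∉ [-1.9, -0.3) ⇒ out
candidate 3: (m,n)=(-2,-1) → π∥ = -2-1·λ ≈ -6.2361, π⊥ = -2-1·λ' ≈ -1.7639 ∈ [-1.9, -0.3) ⇒ IN Λ
candidate 4: (m,n)=(-18,13) → π∥ = -18+13·λ ≈ 37.0689, π⊥ = -18+13·λ' ≈ -21.0689 ∉ [-1.9, -0.3) ⇒ out
candidate 5: (m,n)=(2,-11) → π∥ = 2-11·λ ≈ -44.5967, π⊥ = 2-11·λ' ≈ 4.5967 ∉ [-1.9, -0.3) ⇒ out
candidate 6: (m,n)=(-3,-9) → π∥ = -3-9·λ ≈ -41.1246, π⊥ = -3-9·λ' ≈ -0.8754 ∈ [-1.9, -0.3) ⇒ IN Λ
candidate 7: (m,n)=(-3,-7) → π∥ = -3-7·λ ≈ -32.6525, π⊥ = -3-7·λ' ≈ -1.3475 ∈ [-1.9, -0.3) ⇒ IN Λ
candidate 8: (m,n)=(-3,-4) → π∥ = -3-4·λ ≈ -19.9443, π⊥ = -3-4·λ' ≈ -2.0557 ∉ [-1.9, -0.3) ⇒ out

1, 3, 6, 7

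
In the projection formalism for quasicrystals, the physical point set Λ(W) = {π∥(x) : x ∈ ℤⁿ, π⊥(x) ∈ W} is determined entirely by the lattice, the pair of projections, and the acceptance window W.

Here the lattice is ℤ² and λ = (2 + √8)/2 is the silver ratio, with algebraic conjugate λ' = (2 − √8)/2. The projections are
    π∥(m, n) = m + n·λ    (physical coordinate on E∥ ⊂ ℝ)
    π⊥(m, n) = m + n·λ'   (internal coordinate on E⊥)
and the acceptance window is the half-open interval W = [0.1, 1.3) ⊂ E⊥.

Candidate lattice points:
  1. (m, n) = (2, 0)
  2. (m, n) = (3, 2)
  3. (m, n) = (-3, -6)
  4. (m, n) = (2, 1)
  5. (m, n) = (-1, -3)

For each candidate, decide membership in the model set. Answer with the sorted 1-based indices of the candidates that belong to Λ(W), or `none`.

5

λ' = (2−√8)/2 ≈ -0.41421.
[1] lift (2,0): star map gives 2.00000; window check 0.1 ≤ 2.00000 < 1.3 is false → out
[2] lift (3,2): star map gives 2.17157; window check 0.1 ≤ 2.17157 < 1.3 is false → out
[3] lift (-3,-6): star map gives -0.51472; window check 0.1 ≤ -0.51472 < 1.3 is false → out
[4] lift (2,1): star map gives 1.58579; window check 0.1 ≤ 1.58579 < 1.3 is false → out
[5] lift (-1,-3): star map gives 0.24264; window check 0.1 ≤ 0.24264 < 1.3 is true → IN Λ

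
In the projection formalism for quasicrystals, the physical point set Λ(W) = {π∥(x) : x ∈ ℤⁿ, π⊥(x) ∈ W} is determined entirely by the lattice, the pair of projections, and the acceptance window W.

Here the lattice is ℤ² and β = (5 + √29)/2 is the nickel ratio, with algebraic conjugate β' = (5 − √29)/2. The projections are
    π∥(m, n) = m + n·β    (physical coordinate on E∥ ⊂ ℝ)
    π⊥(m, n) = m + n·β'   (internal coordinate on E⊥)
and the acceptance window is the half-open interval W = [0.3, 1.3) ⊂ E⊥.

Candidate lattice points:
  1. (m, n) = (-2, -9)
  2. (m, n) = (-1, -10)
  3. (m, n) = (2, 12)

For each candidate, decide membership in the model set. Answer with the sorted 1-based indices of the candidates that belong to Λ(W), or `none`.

2

Numerically β ≈ 5.192582 and β' = −1/β ≈ -0.192582.
[1] lift (-2,-9): star map gives -0.266758; window check 0.3 ≤ -0.266758 < 1.3 is false → out
[2] lift (-1,-10): star map gives 0.925824; window check 0.3 ≤ 0.925824 < 1.3 is true → IN Λ
[3] lift (2,12): star map gives -0.310989; window check 0.3 ≤ -0.310989 < 1.3 is false → out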